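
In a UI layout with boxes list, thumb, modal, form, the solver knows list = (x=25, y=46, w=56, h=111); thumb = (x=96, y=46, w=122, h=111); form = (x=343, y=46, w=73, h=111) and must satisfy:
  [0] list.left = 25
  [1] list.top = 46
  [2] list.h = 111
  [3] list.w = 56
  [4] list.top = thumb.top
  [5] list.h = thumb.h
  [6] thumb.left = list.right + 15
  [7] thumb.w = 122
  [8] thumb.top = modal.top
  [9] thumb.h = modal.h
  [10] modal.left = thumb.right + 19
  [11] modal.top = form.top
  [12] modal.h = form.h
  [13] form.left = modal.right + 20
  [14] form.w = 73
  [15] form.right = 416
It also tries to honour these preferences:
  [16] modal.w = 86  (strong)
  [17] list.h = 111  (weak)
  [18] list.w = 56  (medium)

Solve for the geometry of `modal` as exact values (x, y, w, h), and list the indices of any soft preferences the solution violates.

modal = (x=237, y=46, w=86, h=111)
violated soft preferences: none

1. modal.y = 46  [thumb.top = modal.top]
2. modal.h = 111  [thumb.h = modal.h]
3. modal.x = 237  [modal.left = thumb.right + 19]
4. modal.w = 86  [form.left = modal.right + 20]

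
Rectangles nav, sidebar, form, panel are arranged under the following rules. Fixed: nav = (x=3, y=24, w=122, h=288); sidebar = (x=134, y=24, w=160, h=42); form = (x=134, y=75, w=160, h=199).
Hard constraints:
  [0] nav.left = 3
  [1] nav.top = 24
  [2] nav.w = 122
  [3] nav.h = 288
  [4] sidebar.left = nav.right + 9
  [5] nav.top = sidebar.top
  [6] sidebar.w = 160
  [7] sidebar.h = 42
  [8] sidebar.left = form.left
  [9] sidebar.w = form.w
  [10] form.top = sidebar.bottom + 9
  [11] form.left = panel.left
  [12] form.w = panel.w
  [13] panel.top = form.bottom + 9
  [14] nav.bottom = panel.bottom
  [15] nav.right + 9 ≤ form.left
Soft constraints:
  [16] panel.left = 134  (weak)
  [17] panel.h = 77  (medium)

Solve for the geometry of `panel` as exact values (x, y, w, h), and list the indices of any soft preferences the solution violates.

panel = (x=134, y=283, w=160, h=29)
violated soft preferences: 17

1. panel.x = 134  [form.left = panel.left]
2. panel.w = 160  [form.w = panel.w]
3. panel.y = 283  [panel.top = form.bottom + 9]
4. panel.h = 29  [nav.bottom = panel.bottom]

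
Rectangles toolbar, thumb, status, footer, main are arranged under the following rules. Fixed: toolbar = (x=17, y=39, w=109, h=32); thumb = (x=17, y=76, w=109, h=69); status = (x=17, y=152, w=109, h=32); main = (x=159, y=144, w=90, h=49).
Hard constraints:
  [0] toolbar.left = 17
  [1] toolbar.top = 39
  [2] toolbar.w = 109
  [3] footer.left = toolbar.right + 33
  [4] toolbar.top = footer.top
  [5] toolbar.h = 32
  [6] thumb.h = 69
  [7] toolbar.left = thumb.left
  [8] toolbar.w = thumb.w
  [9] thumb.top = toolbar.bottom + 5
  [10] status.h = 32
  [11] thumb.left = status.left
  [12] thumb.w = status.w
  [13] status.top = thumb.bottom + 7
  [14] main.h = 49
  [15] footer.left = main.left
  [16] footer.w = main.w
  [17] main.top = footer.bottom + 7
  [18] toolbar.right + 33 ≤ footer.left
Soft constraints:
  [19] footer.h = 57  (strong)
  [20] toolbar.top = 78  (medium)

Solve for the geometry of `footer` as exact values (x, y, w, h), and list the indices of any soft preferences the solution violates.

footer = (x=159, y=39, w=90, h=98)
violated soft preferences: 19, 20

1. footer.x = 159  [footer.left = toolbar.right + 33]
2. footer.y = 39  [toolbar.top = footer.top]
3. footer.w = 90  [footer.w = main.w]
4. footer.h = 98  [main.top = footer.bottom + 7]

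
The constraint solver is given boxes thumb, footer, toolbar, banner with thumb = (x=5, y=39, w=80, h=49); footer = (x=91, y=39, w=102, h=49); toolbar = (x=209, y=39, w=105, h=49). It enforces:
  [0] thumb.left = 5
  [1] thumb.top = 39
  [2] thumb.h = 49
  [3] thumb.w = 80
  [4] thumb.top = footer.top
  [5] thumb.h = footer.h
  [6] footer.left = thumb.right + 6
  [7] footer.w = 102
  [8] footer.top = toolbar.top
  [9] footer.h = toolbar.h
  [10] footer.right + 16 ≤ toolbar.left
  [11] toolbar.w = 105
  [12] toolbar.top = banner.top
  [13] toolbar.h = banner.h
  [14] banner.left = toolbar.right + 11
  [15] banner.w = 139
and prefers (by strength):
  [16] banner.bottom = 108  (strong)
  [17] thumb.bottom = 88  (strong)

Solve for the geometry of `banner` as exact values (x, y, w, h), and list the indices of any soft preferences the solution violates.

banner = (x=325, y=39, w=139, h=49)
violated soft preferences: 16

1. banner.y = 39  [toolbar.top = banner.top]
2. banner.h = 49  [toolbar.h = banner.h]
3. banner.x = 325  [banner.left = toolbar.right + 11]
4. banner.w = 139  [banner.w = 139]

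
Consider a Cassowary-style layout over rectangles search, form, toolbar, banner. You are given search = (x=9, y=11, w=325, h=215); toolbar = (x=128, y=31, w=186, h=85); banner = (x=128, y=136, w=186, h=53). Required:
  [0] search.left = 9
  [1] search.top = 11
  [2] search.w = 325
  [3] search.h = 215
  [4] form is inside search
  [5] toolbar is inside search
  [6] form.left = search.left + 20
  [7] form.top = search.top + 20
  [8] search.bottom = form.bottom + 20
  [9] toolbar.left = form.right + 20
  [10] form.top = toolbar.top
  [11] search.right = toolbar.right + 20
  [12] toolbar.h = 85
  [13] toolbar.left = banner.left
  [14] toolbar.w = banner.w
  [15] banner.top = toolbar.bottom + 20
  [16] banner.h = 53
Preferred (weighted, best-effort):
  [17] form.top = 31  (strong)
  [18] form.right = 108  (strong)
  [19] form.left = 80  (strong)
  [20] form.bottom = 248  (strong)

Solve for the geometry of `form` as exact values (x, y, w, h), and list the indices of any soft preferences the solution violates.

form = (x=29, y=31, w=79, h=175)
violated soft preferences: 19, 20

1. form.x = 29  [form.left = search.left + 20]
2. form.y = 31  [form.top = search.top + 20]
3. form.h = 175  [search.bottom = form.bottom + 20]
4. form.w = 79  [toolbar.left = form.right + 20]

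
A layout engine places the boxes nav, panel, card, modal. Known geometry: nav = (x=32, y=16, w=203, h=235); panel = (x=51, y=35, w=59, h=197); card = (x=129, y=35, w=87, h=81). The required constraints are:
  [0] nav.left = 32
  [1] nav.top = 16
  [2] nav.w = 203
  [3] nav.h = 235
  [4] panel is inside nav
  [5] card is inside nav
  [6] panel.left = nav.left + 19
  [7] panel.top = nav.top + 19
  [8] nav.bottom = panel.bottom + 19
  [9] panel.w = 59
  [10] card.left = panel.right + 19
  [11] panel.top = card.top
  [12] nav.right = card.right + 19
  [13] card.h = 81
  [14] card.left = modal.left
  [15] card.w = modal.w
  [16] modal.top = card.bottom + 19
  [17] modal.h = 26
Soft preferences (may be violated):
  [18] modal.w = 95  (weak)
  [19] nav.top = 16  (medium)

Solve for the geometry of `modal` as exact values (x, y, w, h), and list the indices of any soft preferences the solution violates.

modal = (x=129, y=135, w=87, h=26)
violated soft preferences: 18

1. modal.x = 129  [card.left = modal.left]
2. modal.w = 87  [card.w = modal.w]
3. modal.y = 135  [modal.top = card.bottom + 19]
4. modal.h = 26  [modal.h = 26]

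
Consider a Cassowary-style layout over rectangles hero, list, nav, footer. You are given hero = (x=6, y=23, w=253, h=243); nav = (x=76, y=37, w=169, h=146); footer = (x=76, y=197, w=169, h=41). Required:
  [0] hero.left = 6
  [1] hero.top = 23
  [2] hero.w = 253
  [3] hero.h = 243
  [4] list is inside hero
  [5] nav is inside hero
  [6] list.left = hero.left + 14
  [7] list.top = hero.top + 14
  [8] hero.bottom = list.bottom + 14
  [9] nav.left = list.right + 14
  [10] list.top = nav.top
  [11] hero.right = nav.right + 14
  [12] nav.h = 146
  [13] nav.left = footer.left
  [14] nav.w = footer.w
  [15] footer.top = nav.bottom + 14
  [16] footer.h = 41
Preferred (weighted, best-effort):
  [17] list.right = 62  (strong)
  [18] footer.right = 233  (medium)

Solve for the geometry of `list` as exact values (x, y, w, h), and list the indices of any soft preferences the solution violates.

list = (x=20, y=37, w=42, h=215)
violated soft preferences: 18

1. list.x = 20  [list.left = hero.left + 14]
2. list.y = 37  [list.top = hero.top + 14]
3. list.h = 215  [hero.bottom = list.bottom + 14]
4. list.w = 42  [nav.left = list.right + 14]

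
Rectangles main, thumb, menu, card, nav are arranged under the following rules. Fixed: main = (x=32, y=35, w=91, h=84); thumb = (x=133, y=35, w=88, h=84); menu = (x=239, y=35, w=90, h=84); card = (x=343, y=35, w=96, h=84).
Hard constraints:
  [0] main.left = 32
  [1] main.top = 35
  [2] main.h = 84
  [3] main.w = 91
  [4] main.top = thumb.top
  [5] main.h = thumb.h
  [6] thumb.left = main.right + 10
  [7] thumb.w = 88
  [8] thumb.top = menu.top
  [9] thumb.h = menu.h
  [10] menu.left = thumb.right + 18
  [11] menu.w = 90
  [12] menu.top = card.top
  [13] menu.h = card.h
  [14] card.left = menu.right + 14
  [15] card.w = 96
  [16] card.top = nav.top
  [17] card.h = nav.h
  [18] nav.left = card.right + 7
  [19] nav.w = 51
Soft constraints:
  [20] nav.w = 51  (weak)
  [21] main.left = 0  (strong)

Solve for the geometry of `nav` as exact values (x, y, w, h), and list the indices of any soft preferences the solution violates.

1. nav.y = 35  [card.top = nav.top]
2. nav.h = 84  [card.h = nav.h]
3. nav.x = 446  [nav.left = card.right + 7]
4. nav.w = 51  [nav.w = 51]

nav = (x=446, y=35, w=51, h=84)
violated soft preferences: 21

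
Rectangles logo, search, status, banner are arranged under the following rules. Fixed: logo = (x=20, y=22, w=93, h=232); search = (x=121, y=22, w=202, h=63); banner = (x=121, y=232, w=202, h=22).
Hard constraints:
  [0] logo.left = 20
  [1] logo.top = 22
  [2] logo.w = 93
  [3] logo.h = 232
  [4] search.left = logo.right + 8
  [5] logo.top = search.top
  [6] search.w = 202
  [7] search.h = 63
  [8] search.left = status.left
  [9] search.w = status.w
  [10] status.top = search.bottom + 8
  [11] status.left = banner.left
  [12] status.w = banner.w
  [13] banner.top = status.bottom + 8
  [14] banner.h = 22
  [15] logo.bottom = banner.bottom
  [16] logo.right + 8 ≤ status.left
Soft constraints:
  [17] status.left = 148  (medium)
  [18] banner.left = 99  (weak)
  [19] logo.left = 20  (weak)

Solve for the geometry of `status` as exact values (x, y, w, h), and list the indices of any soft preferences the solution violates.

1. status.x = 121  [search.left = status.left]
2. status.w = 202  [search.w = status.w]
3. status.y = 93  [status.top = search.bottom + 8]
4. status.h = 131  [banner.top = status.bottom + 8]

status = (x=121, y=93, w=202, h=131)
violated soft preferences: 17, 18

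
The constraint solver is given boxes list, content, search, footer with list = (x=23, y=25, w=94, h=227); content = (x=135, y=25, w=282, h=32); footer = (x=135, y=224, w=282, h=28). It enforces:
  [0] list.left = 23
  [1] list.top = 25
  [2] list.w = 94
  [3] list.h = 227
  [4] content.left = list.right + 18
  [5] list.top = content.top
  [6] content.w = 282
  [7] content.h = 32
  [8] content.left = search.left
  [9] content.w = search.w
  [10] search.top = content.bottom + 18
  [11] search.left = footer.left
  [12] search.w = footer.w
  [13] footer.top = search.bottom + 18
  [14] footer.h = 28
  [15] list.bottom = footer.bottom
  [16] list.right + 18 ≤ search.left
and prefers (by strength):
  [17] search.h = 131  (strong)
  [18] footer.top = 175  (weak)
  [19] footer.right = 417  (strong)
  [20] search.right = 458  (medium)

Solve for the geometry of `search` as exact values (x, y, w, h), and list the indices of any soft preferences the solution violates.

1. search.x = 135  [content.left = search.left]
2. search.w = 282  [content.w = search.w]
3. search.y = 75  [search.top = content.bottom + 18]
4. search.h = 131  [footer.top = search.bottom + 18]

search = (x=135, y=75, w=282, h=131)
violated soft preferences: 18, 20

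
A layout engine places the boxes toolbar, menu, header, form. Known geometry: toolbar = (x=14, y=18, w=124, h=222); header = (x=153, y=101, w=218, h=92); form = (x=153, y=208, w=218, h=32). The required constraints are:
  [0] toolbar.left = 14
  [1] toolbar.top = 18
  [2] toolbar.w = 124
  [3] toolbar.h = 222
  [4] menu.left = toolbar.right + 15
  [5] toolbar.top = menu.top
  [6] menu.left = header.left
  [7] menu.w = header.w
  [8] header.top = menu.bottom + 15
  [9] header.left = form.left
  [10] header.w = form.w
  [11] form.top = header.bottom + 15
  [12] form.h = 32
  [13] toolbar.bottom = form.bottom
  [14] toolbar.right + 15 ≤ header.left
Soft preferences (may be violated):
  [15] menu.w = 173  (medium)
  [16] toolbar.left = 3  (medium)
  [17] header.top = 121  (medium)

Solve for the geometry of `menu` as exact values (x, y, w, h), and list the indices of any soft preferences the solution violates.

menu = (x=153, y=18, w=218, h=68)
violated soft preferences: 15, 16, 17

1. menu.x = 153  [menu.left = toolbar.right + 15]
2. menu.y = 18  [toolbar.top = menu.top]
3. menu.w = 218  [menu.w = header.w]
4. menu.h = 68  [header.top = menu.bottom + 15]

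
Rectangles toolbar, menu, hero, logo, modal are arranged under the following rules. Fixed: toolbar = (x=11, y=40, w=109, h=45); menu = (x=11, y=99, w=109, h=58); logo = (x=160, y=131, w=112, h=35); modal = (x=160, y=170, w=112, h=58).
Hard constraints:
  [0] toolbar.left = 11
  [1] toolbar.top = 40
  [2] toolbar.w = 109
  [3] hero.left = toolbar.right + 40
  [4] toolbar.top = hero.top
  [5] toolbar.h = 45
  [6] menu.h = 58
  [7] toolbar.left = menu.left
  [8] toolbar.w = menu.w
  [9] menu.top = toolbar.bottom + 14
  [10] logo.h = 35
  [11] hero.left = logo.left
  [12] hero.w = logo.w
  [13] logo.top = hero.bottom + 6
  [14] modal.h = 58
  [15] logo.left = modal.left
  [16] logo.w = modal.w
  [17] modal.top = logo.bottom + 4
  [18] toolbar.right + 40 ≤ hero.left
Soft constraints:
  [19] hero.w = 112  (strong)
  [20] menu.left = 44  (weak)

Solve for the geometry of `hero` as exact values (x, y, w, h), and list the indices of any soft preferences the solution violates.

1. hero.x = 160  [hero.left = toolbar.right + 40]
2. hero.y = 40  [toolbar.top = hero.top]
3. hero.w = 112  [hero.w = logo.w]
4. hero.h = 85  [logo.top = hero.bottom + 6]

hero = (x=160, y=40, w=112, h=85)
violated soft preferences: 20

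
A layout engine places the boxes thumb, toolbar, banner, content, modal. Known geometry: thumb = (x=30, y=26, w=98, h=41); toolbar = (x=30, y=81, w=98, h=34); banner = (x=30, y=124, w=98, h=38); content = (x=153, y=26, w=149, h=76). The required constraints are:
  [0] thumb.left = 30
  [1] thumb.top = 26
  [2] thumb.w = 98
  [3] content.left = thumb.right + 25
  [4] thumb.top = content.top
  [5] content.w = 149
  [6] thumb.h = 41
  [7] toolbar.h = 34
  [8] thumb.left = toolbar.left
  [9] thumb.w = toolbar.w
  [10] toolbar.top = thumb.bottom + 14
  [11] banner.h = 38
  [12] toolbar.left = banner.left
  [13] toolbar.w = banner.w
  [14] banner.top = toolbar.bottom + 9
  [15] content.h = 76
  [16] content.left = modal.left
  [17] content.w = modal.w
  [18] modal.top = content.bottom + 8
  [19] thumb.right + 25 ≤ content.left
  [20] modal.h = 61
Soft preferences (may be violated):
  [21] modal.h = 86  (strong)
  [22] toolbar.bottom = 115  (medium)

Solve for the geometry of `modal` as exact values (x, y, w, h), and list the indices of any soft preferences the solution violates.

1. modal.x = 153  [content.left = modal.left]
2. modal.w = 149  [content.w = modal.w]
3. modal.y = 110  [modal.top = content.bottom + 8]
4. modal.h = 61  [modal.h = 61]

modal = (x=153, y=110, w=149, h=61)
violated soft preferences: 21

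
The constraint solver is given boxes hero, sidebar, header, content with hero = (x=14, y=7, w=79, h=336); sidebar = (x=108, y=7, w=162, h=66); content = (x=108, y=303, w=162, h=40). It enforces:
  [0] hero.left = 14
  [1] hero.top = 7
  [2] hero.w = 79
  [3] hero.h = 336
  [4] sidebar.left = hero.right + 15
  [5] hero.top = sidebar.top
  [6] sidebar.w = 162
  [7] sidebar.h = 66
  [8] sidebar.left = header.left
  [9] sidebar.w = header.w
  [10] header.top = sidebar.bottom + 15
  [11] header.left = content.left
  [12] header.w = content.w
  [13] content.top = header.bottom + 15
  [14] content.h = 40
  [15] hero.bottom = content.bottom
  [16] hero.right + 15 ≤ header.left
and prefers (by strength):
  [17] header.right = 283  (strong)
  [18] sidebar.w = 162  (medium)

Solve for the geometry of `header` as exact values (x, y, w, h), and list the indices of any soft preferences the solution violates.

1. header.x = 108  [sidebar.left = header.left]
2. header.w = 162  [sidebar.w = header.w]
3. header.y = 88  [header.top = sidebar.bottom + 15]
4. header.h = 200  [content.top = header.bottom + 15]

header = (x=108, y=88, w=162, h=200)
violated soft preferences: 17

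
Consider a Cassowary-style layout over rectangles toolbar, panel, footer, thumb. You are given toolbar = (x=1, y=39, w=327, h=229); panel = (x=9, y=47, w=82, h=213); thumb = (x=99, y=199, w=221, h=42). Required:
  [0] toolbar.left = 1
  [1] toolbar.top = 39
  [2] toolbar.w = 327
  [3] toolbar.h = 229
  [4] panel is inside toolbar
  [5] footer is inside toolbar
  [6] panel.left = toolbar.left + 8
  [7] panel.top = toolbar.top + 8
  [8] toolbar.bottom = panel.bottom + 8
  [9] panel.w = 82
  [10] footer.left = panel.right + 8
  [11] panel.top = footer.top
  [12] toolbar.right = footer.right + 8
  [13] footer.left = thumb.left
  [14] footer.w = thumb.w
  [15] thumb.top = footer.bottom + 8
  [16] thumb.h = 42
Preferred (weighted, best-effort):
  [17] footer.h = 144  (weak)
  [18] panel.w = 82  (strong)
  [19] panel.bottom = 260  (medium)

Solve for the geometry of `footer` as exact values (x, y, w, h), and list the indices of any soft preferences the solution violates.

1. footer.x = 99  [footer.left = panel.right + 8]
2. footer.y = 47  [panel.top = footer.top]
3. footer.w = 221  [toolbar.right = footer.right + 8]
4. footer.h = 144  [thumb.top = footer.bottom + 8]

footer = (x=99, y=47, w=221, h=144)
violated soft preferences: none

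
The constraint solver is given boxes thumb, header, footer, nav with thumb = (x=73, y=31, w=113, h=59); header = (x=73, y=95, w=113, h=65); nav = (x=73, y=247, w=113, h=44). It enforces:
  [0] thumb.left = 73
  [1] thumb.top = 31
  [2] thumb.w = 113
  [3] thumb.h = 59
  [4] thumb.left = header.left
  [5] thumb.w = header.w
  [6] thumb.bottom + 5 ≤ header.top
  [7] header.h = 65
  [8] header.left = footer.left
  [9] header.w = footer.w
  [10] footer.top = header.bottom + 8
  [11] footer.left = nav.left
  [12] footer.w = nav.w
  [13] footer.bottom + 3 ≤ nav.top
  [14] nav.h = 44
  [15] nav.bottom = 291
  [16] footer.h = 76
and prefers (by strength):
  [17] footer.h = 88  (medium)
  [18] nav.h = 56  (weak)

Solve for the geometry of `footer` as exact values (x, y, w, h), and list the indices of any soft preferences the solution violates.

footer = (x=73, y=168, w=113, h=76)
violated soft preferences: 17, 18

1. footer.x = 73  [header.left = footer.left]
2. footer.w = 113  [header.w = footer.w]
3. footer.y = 168  [footer.top = header.bottom + 8]
4. footer.h = 76  [footer.h = 76]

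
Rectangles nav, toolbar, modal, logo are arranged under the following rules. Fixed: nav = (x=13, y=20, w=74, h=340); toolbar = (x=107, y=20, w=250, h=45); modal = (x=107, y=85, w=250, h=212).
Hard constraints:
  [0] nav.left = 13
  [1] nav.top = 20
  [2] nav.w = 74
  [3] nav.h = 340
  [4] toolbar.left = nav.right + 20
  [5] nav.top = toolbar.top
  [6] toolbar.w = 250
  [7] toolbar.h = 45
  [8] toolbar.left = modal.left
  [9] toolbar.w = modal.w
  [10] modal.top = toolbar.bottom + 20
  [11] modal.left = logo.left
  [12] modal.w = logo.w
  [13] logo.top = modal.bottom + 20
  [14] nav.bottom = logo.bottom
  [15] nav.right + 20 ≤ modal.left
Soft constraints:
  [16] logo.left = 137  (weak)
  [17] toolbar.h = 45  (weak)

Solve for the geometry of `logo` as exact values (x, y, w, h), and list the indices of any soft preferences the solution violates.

1. logo.x = 107  [modal.left = logo.left]
2. logo.w = 250  [modal.w = logo.w]
3. logo.y = 317  [logo.top = modal.bottom + 20]
4. logo.h = 43  [nav.bottom = logo.bottom]

logo = (x=107, y=317, w=250, h=43)
violated soft preferences: 16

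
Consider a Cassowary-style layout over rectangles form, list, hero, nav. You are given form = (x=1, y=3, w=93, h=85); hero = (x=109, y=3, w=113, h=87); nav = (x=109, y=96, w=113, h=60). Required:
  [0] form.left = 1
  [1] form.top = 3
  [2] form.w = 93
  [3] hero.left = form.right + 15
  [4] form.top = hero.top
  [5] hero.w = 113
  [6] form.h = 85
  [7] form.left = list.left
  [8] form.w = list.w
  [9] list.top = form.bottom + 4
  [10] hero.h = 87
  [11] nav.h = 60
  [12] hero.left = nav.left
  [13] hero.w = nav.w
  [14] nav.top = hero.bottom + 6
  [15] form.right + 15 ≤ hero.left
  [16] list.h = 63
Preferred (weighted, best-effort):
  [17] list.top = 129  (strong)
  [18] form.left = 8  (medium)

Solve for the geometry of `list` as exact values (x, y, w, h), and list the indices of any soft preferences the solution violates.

list = (x=1, y=92, w=93, h=63)
violated soft preferences: 17, 18

1. list.x = 1  [form.left = list.left]
2. list.w = 93  [form.w = list.w]
3. list.y = 92  [list.top = form.bottom + 4]
4. list.h = 63  [list.h = 63]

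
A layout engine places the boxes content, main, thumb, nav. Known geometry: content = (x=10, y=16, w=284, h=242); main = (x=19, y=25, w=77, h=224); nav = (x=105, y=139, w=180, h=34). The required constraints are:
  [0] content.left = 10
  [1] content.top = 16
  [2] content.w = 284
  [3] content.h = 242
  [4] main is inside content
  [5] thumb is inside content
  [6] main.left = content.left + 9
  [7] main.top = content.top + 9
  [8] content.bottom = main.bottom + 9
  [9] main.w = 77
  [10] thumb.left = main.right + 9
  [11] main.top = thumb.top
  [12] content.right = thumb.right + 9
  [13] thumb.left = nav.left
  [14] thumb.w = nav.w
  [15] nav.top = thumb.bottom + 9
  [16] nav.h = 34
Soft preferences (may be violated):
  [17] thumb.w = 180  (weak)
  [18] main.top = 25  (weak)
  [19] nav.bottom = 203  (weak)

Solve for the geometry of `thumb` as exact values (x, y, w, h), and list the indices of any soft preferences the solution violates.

1. thumb.x = 105  [thumb.left = main.right + 9]
2. thumb.y = 25  [main.top = thumb.top]
3. thumb.w = 180  [content.right = thumb.right + 9]
4. thumb.h = 105  [nav.top = thumb.bottom + 9]

thumb = (x=105, y=25, w=180, h=105)
violated soft preferences: 19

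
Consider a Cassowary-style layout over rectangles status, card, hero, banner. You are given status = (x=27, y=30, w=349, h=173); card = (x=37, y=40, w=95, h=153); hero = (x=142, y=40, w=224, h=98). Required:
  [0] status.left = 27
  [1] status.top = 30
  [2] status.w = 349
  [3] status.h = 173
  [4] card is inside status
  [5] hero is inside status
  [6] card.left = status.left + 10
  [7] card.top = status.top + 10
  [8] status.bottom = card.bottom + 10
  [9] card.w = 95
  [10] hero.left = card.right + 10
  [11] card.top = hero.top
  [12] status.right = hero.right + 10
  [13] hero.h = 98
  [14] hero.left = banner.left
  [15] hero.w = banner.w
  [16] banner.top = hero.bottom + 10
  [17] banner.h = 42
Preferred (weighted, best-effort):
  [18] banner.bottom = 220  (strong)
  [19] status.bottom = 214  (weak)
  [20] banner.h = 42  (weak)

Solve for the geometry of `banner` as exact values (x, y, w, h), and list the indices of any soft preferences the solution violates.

banner = (x=142, y=148, w=224, h=42)
violated soft preferences: 18, 19

1. banner.x = 142  [hero.left = banner.left]
2. banner.w = 224  [hero.w = banner.w]
3. banner.y = 148  [banner.top = hero.bottom + 10]
4. banner.h = 42  [banner.h = 42]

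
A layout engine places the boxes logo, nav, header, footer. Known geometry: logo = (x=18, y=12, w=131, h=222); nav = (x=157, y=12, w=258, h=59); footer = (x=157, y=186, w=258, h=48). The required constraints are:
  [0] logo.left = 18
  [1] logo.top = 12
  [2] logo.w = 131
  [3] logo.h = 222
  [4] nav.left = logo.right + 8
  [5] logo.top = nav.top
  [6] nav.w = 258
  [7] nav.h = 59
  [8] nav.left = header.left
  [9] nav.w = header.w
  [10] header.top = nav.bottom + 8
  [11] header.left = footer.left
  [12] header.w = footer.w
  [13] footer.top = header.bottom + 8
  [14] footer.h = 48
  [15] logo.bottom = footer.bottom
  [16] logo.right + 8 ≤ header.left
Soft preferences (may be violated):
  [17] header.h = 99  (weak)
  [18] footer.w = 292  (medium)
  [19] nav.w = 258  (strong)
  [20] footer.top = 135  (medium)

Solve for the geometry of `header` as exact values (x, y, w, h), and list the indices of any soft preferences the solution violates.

header = (x=157, y=79, w=258, h=99)
violated soft preferences: 18, 20

1. header.x = 157  [nav.left = header.left]
2. header.w = 258  [nav.w = header.w]
3. header.y = 79  [header.top = nav.bottom + 8]
4. header.h = 99  [footer.top = header.bottom + 8]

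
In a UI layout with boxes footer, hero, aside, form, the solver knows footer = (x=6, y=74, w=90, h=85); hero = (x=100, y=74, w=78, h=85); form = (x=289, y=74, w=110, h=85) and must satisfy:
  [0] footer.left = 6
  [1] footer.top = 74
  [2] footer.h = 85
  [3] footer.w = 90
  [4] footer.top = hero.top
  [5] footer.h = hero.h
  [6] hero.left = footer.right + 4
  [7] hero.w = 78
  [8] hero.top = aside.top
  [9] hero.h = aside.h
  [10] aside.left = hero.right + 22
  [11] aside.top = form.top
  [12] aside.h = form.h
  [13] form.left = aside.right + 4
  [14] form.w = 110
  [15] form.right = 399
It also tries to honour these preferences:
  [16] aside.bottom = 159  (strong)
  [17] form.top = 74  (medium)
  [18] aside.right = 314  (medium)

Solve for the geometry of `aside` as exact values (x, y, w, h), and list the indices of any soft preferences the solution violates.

aside = (x=200, y=74, w=85, h=85)
violated soft preferences: 18

1. aside.y = 74  [hero.top = aside.top]
2. aside.h = 85  [hero.h = aside.h]
3. aside.x = 200  [aside.left = hero.right + 22]
4. aside.w = 85  [form.left = aside.right + 4]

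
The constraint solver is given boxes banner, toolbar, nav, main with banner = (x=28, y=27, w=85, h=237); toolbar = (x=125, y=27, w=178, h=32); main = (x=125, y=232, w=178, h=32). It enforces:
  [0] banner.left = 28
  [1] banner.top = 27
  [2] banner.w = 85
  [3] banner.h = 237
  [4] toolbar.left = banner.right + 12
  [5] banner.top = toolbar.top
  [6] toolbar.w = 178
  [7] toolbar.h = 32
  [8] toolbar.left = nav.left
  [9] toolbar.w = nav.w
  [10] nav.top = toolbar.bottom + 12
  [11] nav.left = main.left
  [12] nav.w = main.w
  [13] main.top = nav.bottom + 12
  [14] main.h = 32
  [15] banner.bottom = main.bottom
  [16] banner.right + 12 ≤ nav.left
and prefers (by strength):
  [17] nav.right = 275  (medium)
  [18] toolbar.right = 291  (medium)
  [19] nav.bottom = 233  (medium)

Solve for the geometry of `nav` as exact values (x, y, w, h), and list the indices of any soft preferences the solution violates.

nav = (x=125, y=71, w=178, h=149)
violated soft preferences: 17, 18, 19

1. nav.x = 125  [toolbar.left = nav.left]
2. nav.w = 178  [toolbar.w = nav.w]
3. nav.y = 71  [nav.top = toolbar.bottom + 12]
4. nav.h = 149  [main.top = nav.bottom + 12]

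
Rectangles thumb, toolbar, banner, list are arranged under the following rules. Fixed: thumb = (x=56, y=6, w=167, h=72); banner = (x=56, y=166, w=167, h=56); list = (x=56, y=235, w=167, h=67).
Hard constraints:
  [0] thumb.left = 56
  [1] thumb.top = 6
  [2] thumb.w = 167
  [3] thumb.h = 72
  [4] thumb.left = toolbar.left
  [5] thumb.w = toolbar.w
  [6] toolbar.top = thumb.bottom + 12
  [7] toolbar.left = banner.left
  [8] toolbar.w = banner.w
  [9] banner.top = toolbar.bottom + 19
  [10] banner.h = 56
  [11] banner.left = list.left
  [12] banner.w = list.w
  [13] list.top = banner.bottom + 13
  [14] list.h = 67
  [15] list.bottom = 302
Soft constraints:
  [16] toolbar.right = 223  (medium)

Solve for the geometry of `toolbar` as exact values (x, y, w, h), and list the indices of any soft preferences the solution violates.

toolbar = (x=56, y=90, w=167, h=57)
violated soft preferences: none

1. toolbar.x = 56  [thumb.left = toolbar.left]
2. toolbar.w = 167  [thumb.w = toolbar.w]
3. toolbar.y = 90  [toolbar.top = thumb.bottom + 12]
4. toolbar.h = 57  [banner.top = toolbar.bottom + 19]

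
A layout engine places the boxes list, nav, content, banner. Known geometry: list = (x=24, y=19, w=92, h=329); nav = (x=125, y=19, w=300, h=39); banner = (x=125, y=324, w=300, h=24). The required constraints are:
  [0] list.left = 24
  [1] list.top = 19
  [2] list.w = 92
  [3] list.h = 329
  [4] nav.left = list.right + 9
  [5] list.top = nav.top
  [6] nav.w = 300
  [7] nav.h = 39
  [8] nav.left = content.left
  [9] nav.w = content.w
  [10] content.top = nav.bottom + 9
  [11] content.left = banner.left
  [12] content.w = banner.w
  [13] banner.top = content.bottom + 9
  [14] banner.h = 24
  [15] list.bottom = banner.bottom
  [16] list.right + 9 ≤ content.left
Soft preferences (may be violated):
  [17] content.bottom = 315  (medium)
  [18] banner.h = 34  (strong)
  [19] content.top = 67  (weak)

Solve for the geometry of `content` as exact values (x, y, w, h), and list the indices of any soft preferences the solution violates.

content = (x=125, y=67, w=300, h=248)
violated soft preferences: 18

1. content.x = 125  [nav.left = content.left]
2. content.w = 300  [nav.w = content.w]
3. content.y = 67  [content.top = nav.bottom + 9]
4. content.h = 248  [banner.top = content.bottom + 9]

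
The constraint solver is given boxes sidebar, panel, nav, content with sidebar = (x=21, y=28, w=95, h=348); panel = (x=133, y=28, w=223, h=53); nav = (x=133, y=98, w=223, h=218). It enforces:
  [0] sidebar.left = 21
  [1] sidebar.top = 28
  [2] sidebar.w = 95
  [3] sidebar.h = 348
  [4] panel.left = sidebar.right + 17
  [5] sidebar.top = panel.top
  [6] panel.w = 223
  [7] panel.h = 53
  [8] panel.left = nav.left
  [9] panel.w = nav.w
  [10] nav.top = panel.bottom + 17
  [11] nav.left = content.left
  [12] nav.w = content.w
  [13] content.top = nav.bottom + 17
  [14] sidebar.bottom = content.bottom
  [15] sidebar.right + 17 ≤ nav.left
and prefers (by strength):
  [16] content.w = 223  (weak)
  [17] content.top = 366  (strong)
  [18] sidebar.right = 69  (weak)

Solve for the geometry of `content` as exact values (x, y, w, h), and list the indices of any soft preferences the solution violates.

content = (x=133, y=333, w=223, h=43)
violated soft preferences: 17, 18

1. content.x = 133  [nav.left = content.left]
2. content.w = 223  [nav.w = content.w]
3. content.y = 333  [content.top = nav.bottom + 17]
4. content.h = 43  [sidebar.bottom = content.bottom]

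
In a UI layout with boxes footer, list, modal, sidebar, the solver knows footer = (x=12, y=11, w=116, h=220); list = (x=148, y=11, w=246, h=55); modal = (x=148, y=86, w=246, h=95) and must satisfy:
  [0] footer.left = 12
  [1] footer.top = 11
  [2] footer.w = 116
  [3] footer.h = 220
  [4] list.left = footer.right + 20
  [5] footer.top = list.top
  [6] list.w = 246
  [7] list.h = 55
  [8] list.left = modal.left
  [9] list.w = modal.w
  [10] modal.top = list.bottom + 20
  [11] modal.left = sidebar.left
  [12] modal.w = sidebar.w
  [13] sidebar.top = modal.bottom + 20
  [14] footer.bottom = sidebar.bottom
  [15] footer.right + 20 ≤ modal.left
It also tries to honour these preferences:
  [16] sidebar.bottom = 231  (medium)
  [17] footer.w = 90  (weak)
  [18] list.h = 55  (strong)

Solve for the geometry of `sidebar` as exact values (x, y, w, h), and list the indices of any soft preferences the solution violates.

1. sidebar.x = 148  [modal.left = sidebar.left]
2. sidebar.w = 246  [modal.w = sidebar.w]
3. sidebar.y = 201  [sidebar.top = modal.bottom + 20]
4. sidebar.h = 30  [footer.bottom = sidebar.bottom]

sidebar = (x=148, y=201, w=246, h=30)
violated soft preferences: 17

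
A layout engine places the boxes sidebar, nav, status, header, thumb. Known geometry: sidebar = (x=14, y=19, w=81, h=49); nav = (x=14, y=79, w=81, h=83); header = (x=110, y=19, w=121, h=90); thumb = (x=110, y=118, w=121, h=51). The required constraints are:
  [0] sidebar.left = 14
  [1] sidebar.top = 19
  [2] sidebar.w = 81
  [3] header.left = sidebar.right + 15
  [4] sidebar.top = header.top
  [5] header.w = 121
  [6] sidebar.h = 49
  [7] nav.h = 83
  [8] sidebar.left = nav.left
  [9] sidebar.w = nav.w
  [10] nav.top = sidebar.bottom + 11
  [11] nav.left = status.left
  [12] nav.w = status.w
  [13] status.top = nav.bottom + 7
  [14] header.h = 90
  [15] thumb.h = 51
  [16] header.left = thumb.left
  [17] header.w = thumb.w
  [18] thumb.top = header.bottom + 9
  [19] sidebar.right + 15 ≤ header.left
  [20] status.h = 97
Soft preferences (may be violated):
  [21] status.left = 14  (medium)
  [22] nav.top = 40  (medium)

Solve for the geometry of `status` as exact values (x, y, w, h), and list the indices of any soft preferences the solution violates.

1. status.x = 14  [nav.left = status.left]
2. status.w = 81  [nav.w = status.w]
3. status.y = 169  [status.top = nav.bottom + 7]
4. status.h = 97  [status.h = 97]

status = (x=14, y=169, w=81, h=97)
violated soft preferences: 22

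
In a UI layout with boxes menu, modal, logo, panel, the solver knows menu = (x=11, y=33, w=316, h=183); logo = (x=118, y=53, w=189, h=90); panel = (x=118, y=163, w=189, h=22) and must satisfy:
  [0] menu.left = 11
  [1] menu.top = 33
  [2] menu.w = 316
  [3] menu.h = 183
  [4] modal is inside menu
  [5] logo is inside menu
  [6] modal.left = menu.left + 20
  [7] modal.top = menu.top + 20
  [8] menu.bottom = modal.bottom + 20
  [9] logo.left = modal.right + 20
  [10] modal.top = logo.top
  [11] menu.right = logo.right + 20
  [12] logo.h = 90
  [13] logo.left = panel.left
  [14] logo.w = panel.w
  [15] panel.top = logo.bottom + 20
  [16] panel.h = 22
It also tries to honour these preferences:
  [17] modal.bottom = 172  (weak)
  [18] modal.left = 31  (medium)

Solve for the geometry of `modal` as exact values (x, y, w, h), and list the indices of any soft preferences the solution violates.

modal = (x=31, y=53, w=67, h=143)
violated soft preferences: 17

1. modal.x = 31  [modal.left = menu.left + 20]
2. modal.y = 53  [modal.top = menu.top + 20]
3. modal.h = 143  [menu.bottom = modal.bottom + 20]
4. modal.w = 67  [logo.left = modal.right + 20]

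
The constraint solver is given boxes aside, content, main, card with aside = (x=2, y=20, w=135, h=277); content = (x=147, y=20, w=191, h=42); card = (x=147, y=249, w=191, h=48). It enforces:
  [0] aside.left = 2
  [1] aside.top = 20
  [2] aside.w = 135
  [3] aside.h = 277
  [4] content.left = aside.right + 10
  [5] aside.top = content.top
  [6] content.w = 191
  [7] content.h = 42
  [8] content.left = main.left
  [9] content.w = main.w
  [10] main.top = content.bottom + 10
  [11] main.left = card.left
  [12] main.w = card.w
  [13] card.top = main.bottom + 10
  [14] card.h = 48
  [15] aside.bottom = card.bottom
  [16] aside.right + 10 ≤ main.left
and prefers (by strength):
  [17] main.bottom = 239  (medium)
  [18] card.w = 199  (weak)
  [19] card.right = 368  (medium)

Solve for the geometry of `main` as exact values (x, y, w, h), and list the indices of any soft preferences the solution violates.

main = (x=147, y=72, w=191, h=167)
violated soft preferences: 18, 19

1. main.x = 147  [content.left = main.left]
2. main.w = 191  [content.w = main.w]
3. main.y = 72  [main.top = content.bottom + 10]
4. main.h = 167  [card.top = main.bottom + 10]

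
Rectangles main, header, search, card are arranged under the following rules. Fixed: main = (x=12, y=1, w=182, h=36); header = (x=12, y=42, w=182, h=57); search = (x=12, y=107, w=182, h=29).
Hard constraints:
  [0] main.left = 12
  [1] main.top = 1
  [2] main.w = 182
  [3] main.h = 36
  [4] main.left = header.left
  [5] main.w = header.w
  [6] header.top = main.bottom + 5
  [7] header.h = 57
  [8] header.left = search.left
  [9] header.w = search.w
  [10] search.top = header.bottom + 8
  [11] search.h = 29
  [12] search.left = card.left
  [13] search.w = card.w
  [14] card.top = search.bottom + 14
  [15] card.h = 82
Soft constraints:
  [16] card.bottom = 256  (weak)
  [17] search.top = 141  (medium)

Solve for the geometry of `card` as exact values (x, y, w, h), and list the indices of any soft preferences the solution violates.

1. card.x = 12  [search.left = card.left]
2. card.w = 182  [search.w = card.w]
3. card.y = 150  [card.top = search.bottom + 14]
4. card.h = 82  [card.h = 82]

card = (x=12, y=150, w=182, h=82)
violated soft preferences: 16, 17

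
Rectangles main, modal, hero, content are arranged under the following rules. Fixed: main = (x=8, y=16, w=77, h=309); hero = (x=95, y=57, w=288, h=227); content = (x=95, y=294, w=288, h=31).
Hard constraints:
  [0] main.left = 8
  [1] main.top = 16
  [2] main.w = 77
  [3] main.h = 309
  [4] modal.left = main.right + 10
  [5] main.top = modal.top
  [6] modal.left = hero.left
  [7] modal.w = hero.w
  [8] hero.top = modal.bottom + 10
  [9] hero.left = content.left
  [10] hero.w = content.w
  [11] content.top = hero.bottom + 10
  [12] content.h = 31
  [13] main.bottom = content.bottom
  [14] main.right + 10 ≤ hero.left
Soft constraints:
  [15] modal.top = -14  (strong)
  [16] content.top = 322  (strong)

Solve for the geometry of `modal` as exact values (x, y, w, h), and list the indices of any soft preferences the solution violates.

1. modal.x = 95  [modal.left = main.right + 10]
2. modal.y = 16  [main.top = modal.top]
3. modal.w = 288  [modal.w = hero.w]
4. modal.h = 31  [hero.top = modal.bottom + 10]

modal = (x=95, y=16, w=288, h=31)
violated soft preferences: 15, 16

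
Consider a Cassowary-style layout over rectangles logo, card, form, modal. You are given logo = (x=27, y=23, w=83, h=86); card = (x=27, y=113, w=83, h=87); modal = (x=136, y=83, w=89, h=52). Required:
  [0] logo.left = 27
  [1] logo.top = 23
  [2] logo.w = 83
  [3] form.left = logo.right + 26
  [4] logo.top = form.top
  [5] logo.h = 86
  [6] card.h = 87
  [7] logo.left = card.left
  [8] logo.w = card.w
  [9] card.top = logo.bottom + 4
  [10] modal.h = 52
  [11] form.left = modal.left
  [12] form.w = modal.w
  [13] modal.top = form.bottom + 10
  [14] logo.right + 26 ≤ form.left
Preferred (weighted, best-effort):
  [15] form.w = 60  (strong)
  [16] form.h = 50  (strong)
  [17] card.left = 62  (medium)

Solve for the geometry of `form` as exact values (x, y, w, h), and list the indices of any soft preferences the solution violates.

1. form.x = 136  [form.left = logo.right + 26]
2. form.y = 23  [logo.top = form.top]
3. form.w = 89  [form.w = modal.w]
4. form.h = 50  [modal.top = form.bottom + 10]

form = (x=136, y=23, w=89, h=50)
violated soft preferences: 15, 17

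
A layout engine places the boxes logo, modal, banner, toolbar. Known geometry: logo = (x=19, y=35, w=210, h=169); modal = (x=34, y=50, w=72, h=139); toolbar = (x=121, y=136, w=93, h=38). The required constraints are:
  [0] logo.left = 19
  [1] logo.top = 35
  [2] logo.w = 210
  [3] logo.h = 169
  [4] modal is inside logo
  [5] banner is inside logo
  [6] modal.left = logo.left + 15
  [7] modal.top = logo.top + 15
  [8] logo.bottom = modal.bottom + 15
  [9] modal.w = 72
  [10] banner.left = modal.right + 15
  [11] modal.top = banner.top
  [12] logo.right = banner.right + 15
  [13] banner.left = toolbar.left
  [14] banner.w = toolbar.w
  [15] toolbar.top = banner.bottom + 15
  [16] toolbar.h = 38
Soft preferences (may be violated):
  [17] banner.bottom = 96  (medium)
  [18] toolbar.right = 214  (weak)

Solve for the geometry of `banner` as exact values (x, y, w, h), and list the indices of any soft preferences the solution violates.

1. banner.x = 121  [banner.left = modal.right + 15]
2. banner.y = 50  [modal.top = banner.top]
3. banner.w = 93  [logo.right = banner.right + 15]
4. banner.h = 71  [toolbar.top = banner.bottom + 15]

banner = (x=121, y=50, w=93, h=71)
violated soft preferences: 17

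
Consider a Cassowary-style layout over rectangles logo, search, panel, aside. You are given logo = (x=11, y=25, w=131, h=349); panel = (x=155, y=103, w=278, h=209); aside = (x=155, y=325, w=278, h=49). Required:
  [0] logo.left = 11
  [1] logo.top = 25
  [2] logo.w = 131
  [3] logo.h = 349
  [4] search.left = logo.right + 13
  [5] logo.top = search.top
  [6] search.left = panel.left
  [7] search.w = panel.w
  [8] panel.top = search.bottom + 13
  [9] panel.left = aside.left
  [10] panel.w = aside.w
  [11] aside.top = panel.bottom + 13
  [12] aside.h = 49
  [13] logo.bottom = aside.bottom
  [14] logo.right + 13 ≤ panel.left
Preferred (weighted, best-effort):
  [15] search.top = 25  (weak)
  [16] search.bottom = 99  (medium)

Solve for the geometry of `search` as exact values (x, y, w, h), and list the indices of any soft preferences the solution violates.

search = (x=155, y=25, w=278, h=65)
violated soft preferences: 16

1. search.x = 155  [search.left = logo.right + 13]
2. search.y = 25  [logo.top = search.top]
3. search.w = 278  [search.w = panel.w]
4. search.h = 65  [panel.top = search.bottom + 13]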